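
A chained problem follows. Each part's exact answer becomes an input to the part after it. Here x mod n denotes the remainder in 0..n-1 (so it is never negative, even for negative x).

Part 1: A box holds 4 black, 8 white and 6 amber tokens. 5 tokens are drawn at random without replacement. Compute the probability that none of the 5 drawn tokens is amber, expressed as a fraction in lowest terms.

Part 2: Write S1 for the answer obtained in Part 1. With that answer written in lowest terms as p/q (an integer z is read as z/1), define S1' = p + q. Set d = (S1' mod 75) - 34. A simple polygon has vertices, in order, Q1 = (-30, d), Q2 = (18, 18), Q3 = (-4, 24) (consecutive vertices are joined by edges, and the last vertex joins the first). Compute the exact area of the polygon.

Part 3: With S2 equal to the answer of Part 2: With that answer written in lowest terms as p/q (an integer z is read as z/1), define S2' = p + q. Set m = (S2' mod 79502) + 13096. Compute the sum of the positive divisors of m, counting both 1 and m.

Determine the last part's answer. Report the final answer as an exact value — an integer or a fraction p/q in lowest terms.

26880

Part 1: total draws C(18,5) = 8568; favorable C(12,5) = 792; P = 11/119; answer 11/119
Part 2: S1 = 11/119; threaded value p + q = 130; d = 21; cross terms: (-30*18 - 18*21)=-918, (18*24 - -4*18)=504, (-4*21 - -30*24)=636; twice the area = |222| = 222; area = 111; answer 111
Part 3: S2 = 111; threaded value p + q = 112; m = 13208; 13208 = 2^3 * 13 * 127; sigma = (1 + 2 + 4 + 8) * (1 + 13) * (1 + 127) = 15 * 14 * 128 = 26880; answer 26880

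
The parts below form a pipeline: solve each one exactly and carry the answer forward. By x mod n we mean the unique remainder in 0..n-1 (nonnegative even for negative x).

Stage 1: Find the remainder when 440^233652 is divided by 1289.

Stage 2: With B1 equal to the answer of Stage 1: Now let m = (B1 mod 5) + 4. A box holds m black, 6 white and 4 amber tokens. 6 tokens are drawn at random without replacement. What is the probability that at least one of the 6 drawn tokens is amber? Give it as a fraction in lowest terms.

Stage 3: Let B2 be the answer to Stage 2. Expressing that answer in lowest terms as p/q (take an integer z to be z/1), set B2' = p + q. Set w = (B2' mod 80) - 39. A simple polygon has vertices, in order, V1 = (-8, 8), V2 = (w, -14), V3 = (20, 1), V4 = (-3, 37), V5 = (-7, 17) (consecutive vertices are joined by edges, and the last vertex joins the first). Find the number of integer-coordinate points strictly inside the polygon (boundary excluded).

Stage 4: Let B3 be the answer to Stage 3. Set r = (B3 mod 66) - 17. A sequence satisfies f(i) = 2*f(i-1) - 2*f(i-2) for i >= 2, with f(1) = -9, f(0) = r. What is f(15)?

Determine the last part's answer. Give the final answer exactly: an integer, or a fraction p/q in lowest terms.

5504

Stage 1: squarings mod 1289: 440^1=440, 440^2=250, 440^4=628, 440^8=1239, 440^16=1211, 440^32=928, 440^64=132, 440^128=667, 440^256=184, 440^512=342, 440^1024=954, 440^2048=82, 440^4096=279, 440^8192=501, 440^16384=935, 440^32768=283, 440^65536=171, 440^131072=883; 440^233652 = 440^4 * 440^16 * 440^32 * 440^128 * 440^4096 * 440^32768 * 440^65536 * 440^131072 = 1148 (mod 1289); answer 1148
Stage 2: B1 = 1148; m = 7; total draws C(17,6) = 12376; complement C(13,6) = 1716; favorable 12376 - 1716 = 10660; P = 205/238; answer 205/238
Stage 3: B2 = 205/238; threaded value p + q = 443; w = 4; cross terms: (-8*-14 - 4*8)=80, (4*1 - 20*-14)=284, (20*37 - -3*1)=743, (-3*17 - -7*37)=208, (-7*8 - -8*17)=80; twice the area = |1395| = 1395; area = 1395/2; boundary points = 2 + 1 + 1 + 4 + 1 = 9; strictly interior points = area - boundary/2 + 1 = 694; answer 694
Stage 4: B3 = 694; r = 17; f(2) = 2*(-9) - 2*(17) = -52; iterating: f(2)=-52, f(3)=-86, f(4)=-68, f(5)=36, f(6)=208, f(7)=344, f(8)=272, f(9)=-144, f(10)=-832, f(11)=-1376, f(12)=-1088, f(13)=576, f(14)=3328, f(15)=5504; answer 5504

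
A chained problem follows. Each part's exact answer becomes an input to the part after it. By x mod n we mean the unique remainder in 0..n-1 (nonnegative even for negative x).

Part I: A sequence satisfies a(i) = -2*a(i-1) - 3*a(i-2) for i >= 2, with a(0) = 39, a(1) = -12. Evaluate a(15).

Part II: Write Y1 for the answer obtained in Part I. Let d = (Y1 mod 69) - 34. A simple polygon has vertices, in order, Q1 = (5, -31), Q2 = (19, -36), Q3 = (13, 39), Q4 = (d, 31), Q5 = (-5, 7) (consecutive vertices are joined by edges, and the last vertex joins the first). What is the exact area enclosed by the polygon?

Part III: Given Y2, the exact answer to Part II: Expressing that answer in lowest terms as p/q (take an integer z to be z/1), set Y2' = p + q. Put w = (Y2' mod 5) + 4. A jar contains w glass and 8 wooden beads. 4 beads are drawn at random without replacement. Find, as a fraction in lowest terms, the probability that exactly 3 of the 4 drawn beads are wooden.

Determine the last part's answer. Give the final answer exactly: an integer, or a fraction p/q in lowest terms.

48/143

Part I: a(2) = -2*(-12) - 3*(39) = -93; iterating: a(2)=-93, a(3)=222, a(4)=-165, a(5)=-336, a(6)=1167, a(7)=-1326, a(8)=-849, a(9)=5676, a(10)=-8805, a(11)=582, a(12)=25251, a(13)=-52248, a(14)=28743, a(15)=99258; answer 99258
Part II: Y1 = 99258; d = 2; cross terms: (5*-36 - 19*-31)=409, (19*39 - 13*-36)=1209, (13*31 - 2*39)=325, (2*7 - -5*31)=169, (-5*-31 - 5*7)=120; twice the area = |2232| = 2232; area = 1116; answer 1116
Part III: Y2 = 1116; threaded value p + q = 1117; w = 6; total draws C(14,4) = 1001; favorable C(8,3)*C(6,1) = 336; P = 48/143; answer 48/143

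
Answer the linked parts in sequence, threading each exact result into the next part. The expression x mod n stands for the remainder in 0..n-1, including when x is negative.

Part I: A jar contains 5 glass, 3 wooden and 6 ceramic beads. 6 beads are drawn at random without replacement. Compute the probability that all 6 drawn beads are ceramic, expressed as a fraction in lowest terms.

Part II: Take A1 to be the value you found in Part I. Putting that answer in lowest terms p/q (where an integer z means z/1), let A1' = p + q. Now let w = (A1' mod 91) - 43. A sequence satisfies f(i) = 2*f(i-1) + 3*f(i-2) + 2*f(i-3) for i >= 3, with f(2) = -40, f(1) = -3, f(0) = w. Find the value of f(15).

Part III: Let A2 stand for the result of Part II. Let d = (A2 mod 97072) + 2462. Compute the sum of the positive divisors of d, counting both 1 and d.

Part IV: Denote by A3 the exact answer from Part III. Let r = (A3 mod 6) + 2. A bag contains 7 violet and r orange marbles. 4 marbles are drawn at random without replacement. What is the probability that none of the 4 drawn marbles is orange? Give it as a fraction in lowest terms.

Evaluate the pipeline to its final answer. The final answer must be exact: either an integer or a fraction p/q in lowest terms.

Part I: total draws C(14,6) = 3003; favorable C(6,6) = 1; P = 1/3003; answer 1/3003
Part II: A1 = 1/3003; threaded value p + q = 3004; w = -42; f(3) = 2*(-40) + 3*(-3) + 2*(-42) = -173; iterating: f(3)=-173, f(4)=-472, f(5)=-1543, f(6)=-4848, f(7)=-15269, f(8)=-48168, f(9)=-151839, f(10)=-478720, f(11)=-1509293, f(12)=-4758424, f(13)=-15002167, f(14)=-47298192, f(15)=-149119733; answer -149119733
Part III: A2 = -149119733; d = 82393; 82393 is prime, so its only divisors are 1 and 82393; sigma = 1 + 82393 = 82394; answer 82394
Part IV: A3 = 82394; r = 4; total draws C(11,4) = 330; favorable C(7,4) = 35; P = 7/66; answer 7/66

7/66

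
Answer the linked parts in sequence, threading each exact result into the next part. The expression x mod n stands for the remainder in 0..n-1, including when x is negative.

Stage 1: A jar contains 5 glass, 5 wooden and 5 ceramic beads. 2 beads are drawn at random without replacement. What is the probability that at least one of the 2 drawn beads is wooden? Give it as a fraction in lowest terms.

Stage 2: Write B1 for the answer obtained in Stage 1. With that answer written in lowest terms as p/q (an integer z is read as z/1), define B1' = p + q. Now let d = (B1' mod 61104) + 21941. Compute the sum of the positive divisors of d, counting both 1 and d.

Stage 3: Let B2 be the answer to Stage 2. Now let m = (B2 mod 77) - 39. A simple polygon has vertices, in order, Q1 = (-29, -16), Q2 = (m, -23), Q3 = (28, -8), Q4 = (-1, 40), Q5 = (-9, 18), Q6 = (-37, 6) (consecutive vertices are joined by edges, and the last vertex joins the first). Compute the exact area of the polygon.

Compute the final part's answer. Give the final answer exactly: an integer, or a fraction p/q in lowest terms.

Stage 1: total draws C(15,2) = 105; complement C(10,2) = 45; favorable 105 - 45 = 60; P = 4/7; answer 4/7
Stage 2: B1 = 4/7; threaded value p + q = 11; d = 21952; 21952 = 2^6 * 7^3; sigma = (1 + 2 + 4 + 8 + 16 + 32 + 64) * (1 + 7 + 49 + 343) = 127 * 400 = 50800; answer 50800
Stage 3: B2 = 50800; m = 18; cross terms: (-29*-23 - 18*-16)=955, (18*-8 - 28*-23)=500, (28*40 - -1*-8)=1112, (-1*18 - -9*40)=342, (-9*6 - -37*18)=612, (-37*-16 - -29*6)=766; twice the area = |4287| = 4287; area = 4287/2; answer 4287/2

4287/2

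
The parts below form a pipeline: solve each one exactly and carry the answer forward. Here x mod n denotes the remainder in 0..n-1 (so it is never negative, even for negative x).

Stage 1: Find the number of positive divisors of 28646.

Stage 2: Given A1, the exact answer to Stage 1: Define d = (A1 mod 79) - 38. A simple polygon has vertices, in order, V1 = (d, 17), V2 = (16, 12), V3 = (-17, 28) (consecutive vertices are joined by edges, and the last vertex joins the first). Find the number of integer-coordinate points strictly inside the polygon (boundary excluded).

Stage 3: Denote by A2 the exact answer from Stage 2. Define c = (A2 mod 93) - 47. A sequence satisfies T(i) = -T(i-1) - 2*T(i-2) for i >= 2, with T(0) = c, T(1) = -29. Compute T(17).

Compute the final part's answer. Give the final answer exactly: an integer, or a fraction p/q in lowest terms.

-9905

Stage 1: 28646 = 2 * 14323; number of divisors = (1+1) * (1+1) = 4; answer 4
Stage 2: A1 = 4; d = -34; cross terms: (-34*12 - 16*17)=-680, (16*28 - -17*12)=652, (-17*17 - -34*28)=663; twice the area = |635| = 635; area = 635/2; boundary points = 5 + 1 + 1 = 7; strictly interior points = area - boundary/2 + 1 = 315; answer 315
Stage 3: A2 = 315; c = -11; T(2) = -1*(-29) - 2*(-11) = 51; iterating: T(2)=51, T(3)=7, T(4)=-109, T(5)=95, T(6)=123, T(7)=-313, T(8)=67, T(9)=559, T(10)=-693, T(11)=-425, T(12)=1811, T(13)=-961, T(14)=-2661, T(15)=4583, T(16)=739, T(17)=-9905; answer -9905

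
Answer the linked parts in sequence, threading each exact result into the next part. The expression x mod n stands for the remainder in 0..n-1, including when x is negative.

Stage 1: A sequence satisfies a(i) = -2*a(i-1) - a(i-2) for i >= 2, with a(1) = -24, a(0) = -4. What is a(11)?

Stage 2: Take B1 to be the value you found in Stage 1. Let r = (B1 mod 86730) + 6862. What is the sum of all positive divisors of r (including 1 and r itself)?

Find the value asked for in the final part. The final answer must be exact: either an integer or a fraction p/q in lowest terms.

Stage 1: a(2) = -2*(-24) - 1*(-4) = 52; iterating: a(2)=52, a(3)=-80, a(4)=108, a(5)=-136, a(6)=164, a(7)=-192, a(8)=220, a(9)=-248, a(10)=276, a(11)=-304; answer -304
Stage 2: B1 = -304; r = 93288; 93288 = 2^3 * 3 * 13^2 * 23; sigma = (1 + 2 + 4 + 8) * (1 + 3) * (1 + 13 + 169) * (1 + 23) = 15 * 4 * 183 * 24 = 263520; answer 263520

263520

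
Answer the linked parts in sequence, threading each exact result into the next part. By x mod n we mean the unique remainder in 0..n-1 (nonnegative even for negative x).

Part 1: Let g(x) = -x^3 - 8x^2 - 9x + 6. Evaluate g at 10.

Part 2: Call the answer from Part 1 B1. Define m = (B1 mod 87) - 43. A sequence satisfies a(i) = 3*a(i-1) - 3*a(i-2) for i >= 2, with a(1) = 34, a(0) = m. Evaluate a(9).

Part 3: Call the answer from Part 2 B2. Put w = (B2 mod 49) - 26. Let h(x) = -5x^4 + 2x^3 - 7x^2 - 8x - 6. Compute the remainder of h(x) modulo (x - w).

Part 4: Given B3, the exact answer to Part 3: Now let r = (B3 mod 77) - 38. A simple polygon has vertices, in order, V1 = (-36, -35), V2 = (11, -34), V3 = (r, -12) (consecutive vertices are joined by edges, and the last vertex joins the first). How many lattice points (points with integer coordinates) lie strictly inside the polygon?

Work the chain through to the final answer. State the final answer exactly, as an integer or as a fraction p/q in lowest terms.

532

Part 1: -1*(10)^3 - 8*(10)^2 - 9*(10)^1 + 6 = (-1000) + (-800) + (-90) + (6) = -1884; answer -1884
Part 2: B1 = -1884; m = -13; a(2) = 3*(34) - 3*(-13) = 141; iterating: a(2)=141, a(3)=321, a(4)=540, a(5)=657, a(6)=351, a(7)=-918, a(8)=-3807, a(9)=-8667; answer -8667
Part 3: B2 = -8667; w = -20; remainder = value at the root: -5*(-20)^4 + 2*(-20)^3 - 7*(-20)^2 - 8*(-20)^1 - 6 = (-800000) + (-16000) + (-2800) + (160) + (-6) = -818646; answer -818646
Part 4: B3 = -818646; r = -20; cross terms: (-36*-34 - 11*-35)=1609, (11*-12 - -20*-34)=-812, (-20*-35 - -36*-12)=268; twice the area = |1065| = 1065; area = 1065/2; boundary points = 1 + 1 + 1 = 3; strictly interior points = area - boundary/2 + 1 = 532; answer 532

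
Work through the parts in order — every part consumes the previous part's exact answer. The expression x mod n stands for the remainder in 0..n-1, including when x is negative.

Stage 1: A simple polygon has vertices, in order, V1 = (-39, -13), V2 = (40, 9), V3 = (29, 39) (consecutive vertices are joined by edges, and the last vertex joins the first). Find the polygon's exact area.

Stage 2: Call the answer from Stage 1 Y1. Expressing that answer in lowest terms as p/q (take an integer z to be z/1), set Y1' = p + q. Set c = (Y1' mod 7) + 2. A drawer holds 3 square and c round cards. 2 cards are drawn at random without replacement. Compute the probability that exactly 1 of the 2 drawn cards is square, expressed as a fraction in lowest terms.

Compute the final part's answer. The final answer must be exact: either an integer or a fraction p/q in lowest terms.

7/15

Stage 1: cross terms: (-39*9 - 40*-13)=169, (40*39 - 29*9)=1299, (29*-13 - -39*39)=1144; twice the area = |2612| = 2612; area = 1306; answer 1306
Stage 2: Y1 = 1306; threaded value p + q = 1307; c = 7; total draws C(10,2) = 45; favorable C(3,1)*C(7,1) = 21; P = 7/15; answer 7/15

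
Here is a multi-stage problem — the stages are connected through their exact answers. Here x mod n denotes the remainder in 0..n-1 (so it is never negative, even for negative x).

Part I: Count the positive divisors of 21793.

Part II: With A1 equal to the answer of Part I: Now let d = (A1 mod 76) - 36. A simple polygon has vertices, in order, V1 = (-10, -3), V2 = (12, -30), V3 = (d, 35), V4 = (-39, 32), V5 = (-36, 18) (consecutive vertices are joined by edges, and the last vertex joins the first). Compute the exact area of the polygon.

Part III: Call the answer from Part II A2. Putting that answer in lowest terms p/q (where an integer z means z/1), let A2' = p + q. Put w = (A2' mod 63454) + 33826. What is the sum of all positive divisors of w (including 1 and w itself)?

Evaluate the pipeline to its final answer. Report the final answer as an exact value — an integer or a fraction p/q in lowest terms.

39952

Part I: 21793 = 19 * 31 * 37; number of divisors = (1+1) * (1+1) * (1+1) = 8; answer 8
Part II: A1 = 8; d = -28; cross terms: (-10*-30 - 12*-3)=336, (12*35 - -28*-30)=-420, (-28*32 - -39*35)=469, (-39*18 - -36*32)=450, (-36*-3 - -10*18)=288; twice the area = |1123| = 1123; area = 1123/2; answer 1123/2
Part III: A2 = 1123/2; threaded value p + q = 1125; w = 34951; 34951 = 7 * 4993; sigma = (1 + 7) * (1 + 4993) = 8 * 4994 = 39952; answer 39952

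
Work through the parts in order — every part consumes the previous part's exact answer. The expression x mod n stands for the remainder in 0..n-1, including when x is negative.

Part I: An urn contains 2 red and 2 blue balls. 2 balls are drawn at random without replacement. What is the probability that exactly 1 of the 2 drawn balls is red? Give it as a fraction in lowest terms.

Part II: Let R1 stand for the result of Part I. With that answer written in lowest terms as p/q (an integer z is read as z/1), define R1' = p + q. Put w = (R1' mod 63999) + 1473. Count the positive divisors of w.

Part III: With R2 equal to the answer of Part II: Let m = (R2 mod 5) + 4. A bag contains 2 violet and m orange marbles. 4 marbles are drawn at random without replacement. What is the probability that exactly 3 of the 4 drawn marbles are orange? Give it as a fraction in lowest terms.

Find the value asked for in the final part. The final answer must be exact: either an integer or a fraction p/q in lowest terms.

Part I: total draws C(4,2) = 6; favorable C(2,1)*C(2,1) = 4; P = 2/3; answer 2/3
Part II: R1 = 2/3; threaded value p + q = 5; w = 1478; 1478 = 2 * 739; number of divisors = (1+1) * (1+1) = 4; answer 4
Part III: R2 = 4; m = 8; total draws C(10,4) = 210; favorable C(8,3)*C(2,1) = 112; P = 8/15; answer 8/15

8/15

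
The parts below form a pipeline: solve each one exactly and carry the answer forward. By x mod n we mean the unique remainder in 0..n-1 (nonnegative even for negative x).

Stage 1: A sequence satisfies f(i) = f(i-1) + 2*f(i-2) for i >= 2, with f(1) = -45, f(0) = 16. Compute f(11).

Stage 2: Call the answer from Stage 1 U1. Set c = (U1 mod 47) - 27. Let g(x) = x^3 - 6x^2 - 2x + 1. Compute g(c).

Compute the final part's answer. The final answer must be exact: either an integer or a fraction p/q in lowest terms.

-5599

Stage 1: f(2) = 1*(-45) + 2*(16) = -13; iterating: f(2)=-13, f(3)=-103, f(4)=-129, f(5)=-335, f(6)=-593, f(7)=-1263, f(8)=-2449, f(9)=-4975, f(10)=-9873, f(11)=-19823; answer -19823
Stage 2: U1 = -19823; c = -16; 1*(-16)^3 - 6*(-16)^2 - 2*(-16)^1 + 1 = (-4096) + (-1536) + (32) + (1) = -5599; answer -5599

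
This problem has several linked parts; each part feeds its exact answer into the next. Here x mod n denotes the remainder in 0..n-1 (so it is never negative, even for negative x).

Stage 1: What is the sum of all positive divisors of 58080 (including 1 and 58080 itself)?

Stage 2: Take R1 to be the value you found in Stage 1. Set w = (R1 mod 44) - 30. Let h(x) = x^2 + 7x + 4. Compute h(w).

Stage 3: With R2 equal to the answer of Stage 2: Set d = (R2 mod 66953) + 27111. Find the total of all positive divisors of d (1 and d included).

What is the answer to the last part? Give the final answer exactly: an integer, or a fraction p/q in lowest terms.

37248

Stage 1: 58080 = 2^5 * 3 * 5 * 11^2; sigma = (1 + 2 + 4 + 8 + 16 + 32) * (1 + 3) * (1 + 5) * (1 + 11 + 121) = 63 * 4 * 6 * 133 = 201096; answer 201096
Stage 2: R1 = 201096; w = -14; 1*(-14)^2 + 7*(-14)^1 + 4 = (196) + (-98) + (4) = 102; answer 102
Stage 3: R2 = 102; d = 27213; 27213 = 3 * 47 * 193; sigma = (1 + 3) * (1 + 47) * (1 + 193) = 4 * 48 * 194 = 37248; answer 37248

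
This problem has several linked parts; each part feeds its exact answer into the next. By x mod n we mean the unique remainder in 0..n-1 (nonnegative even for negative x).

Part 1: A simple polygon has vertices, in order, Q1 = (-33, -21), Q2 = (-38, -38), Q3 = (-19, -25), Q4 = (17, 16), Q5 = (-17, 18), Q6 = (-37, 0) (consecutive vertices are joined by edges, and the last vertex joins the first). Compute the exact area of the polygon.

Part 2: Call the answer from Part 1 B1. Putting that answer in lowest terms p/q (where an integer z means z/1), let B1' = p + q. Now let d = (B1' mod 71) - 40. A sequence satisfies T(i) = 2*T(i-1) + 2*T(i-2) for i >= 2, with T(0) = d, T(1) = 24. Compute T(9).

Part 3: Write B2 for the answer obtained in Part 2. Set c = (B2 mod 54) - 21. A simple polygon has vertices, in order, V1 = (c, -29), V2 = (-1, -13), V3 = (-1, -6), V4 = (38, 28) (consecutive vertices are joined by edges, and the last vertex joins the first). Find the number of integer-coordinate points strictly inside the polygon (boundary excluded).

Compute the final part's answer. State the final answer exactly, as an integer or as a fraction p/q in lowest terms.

731

Part 1: cross terms: (-33*-38 - -38*-21)=456, (-38*-25 - -19*-38)=228, (-19*16 - 17*-25)=121, (17*18 - -17*16)=578, (-17*0 - -37*18)=666, (-37*-21 - -33*0)=777; twice the area = |2826| = 2826; area = 1413; answer 1413
Part 2: B1 = 1413; threaded value p + q = 1414; d = 25; T(2) = 2*(24) + 2*(25) = 98; iterating: T(2)=98, T(3)=244, T(4)=684, T(5)=1856, T(6)=5080, T(7)=13872, T(8)=37904, T(9)=103552; answer 103552
Part 3: B2 = 103552; c = 13; cross terms: (13*-13 - -1*-29)=-198, (-1*-6 - -1*-13)=-7, (-1*28 - 38*-6)=200, (38*-29 - 13*28)=-1466; twice the area = |-1471| = 1471; area = 1471/2; boundary points = 2 + 7 + 1 + 1 = 11; strictly interior points = area - boundary/2 + 1 = 731; answer 731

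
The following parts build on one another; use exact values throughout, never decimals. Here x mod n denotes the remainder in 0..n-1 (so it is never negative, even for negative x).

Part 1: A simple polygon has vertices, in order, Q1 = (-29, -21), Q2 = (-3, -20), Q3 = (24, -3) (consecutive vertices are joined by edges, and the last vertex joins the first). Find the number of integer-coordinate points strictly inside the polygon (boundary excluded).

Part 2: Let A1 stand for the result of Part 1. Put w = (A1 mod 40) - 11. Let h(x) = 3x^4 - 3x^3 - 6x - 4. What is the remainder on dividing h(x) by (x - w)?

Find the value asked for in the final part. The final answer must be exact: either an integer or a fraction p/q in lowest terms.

980

Part 1: cross terms: (-29*-20 - -3*-21)=517, (-3*-3 - 24*-20)=489, (24*-21 - -29*-3)=-591; twice the area = |415| = 415; area = 415/2; boundary points = 1 + 1 + 1 = 3; strictly interior points = area - boundary/2 + 1 = 207; answer 207
Part 2: A1 = 207; w = -4; remainder = value at the root: 3*(-4)^4 - 3*(-4)^3 - 6*(-4)^1 - 4 = (768) + (192) + (24) + (-4) = 980; answer 980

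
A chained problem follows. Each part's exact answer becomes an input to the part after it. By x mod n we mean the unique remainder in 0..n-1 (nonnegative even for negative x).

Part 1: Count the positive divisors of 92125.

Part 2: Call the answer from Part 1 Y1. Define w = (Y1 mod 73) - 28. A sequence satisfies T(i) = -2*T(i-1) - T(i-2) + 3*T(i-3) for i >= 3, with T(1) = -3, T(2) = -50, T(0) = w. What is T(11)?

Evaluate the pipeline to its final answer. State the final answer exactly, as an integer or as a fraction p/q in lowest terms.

Part 1: 92125 = 5^3 * 11 * 67; number of divisors = (3+1) * (1+1) * (1+1) = 16; answer 16
Part 2: Y1 = 16; w = -12; T(3) = -2*(-50) - 1*(-3) + 3*(-12) = 67; iterating: T(3)=67, T(4)=-93, T(5)=-31, T(6)=356, T(7)=-960, T(8)=1471, T(9)=-914, T(10)=-2523, T(11)=10373; answer 10373

10373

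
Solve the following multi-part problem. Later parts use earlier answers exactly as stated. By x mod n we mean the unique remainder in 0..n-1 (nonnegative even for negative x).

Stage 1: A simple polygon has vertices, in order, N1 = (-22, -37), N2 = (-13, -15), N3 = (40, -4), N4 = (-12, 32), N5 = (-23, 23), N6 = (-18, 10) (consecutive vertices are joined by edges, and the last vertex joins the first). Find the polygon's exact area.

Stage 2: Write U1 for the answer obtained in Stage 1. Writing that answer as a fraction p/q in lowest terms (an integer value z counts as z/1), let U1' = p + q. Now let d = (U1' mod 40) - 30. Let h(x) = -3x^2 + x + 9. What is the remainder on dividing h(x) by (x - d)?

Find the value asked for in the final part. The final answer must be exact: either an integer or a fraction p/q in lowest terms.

Stage 1: cross terms: (-22*-15 - -13*-37)=-151, (-13*-4 - 40*-15)=652, (40*32 - -12*-4)=1232, (-12*23 - -23*32)=460, (-23*10 - -18*23)=184, (-18*-37 - -22*10)=886; twice the area = |3263| = 3263; area = 3263/2; answer 3263/2
Stage 2: U1 = 3263/2; threaded value p + q = 3265; d = -5; remainder = value at the root: -3*(-5)^2 + 1*(-5)^1 + 9 = (-75) + (-5) + (9) = -71; answer -71

-71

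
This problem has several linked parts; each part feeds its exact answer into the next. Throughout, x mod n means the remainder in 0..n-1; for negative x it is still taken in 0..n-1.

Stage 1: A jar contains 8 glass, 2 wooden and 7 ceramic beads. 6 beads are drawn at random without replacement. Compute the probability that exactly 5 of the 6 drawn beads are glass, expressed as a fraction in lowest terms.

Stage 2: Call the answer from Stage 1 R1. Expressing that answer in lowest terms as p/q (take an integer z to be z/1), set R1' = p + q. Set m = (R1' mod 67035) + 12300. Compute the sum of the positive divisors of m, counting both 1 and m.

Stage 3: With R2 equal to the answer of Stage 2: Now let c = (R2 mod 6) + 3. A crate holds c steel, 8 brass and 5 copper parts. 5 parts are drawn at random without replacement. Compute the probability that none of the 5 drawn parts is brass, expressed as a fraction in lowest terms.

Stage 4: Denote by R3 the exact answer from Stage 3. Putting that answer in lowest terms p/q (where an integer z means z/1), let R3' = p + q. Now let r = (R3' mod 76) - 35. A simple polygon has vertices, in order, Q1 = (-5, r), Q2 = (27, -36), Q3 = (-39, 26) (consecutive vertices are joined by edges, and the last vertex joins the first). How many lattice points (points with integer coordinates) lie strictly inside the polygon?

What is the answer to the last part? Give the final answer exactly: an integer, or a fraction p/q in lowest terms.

Stage 1: total draws C(17,6) = 12376; favorable C(8,5)*C(9,1) = 504; P = 9/221; answer 9/221
Stage 2: R1 = 9/221; threaded value p + q = 230; m = 12530; 12530 = 2 * 5 * 7 * 179; sigma = (1 + 2) * (1 + 5) * (1 + 7) * (1 + 179) = 3 * 6 * 8 * 180 = 25920; answer 25920
Stage 3: R2 = 25920; c = 3; total draws C(16,5) = 4368; favorable C(8,5) = 56; P = 1/78; answer 1/78
Stage 4: R3 = 1/78; threaded value p + q = 79; r = -32; cross terms: (-5*-36 - 27*-32)=1044, (27*26 - -39*-36)=-702, (-39*-32 - -5*26)=1378; twice the area = |1720| = 1720; area = 860; boundary points = 4 + 2 + 2 = 8; strictly interior points = area - boundary/2 + 1 = 857; answer 857

857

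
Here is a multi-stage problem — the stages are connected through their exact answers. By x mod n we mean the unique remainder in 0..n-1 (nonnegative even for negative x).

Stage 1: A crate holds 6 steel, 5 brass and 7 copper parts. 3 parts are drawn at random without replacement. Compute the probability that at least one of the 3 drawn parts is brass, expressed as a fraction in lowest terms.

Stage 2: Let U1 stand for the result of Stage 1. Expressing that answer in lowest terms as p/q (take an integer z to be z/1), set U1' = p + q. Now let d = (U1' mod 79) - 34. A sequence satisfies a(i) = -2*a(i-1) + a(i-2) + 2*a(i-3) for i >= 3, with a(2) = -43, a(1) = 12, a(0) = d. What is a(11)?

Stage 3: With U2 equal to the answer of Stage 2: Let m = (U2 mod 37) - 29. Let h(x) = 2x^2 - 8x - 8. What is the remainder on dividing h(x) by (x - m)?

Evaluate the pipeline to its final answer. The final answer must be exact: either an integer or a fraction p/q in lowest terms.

Stage 1: total draws C(18,3) = 816; complement C(13,3) = 286; favorable 816 - 286 = 530; P = 265/408; answer 265/408
Stage 2: U1 = 265/408; threaded value p + q = 673; d = 7; a(3) = -2*(-43) + 1*(12) + 2*(7) = 112; iterating: a(3)=112, a(4)=-243, a(5)=512, a(6)=-1043, a(7)=2112, a(8)=-4243, a(9)=8512, a(10)=-17043, a(11)=34112; answer 34112
Stage 3: U2 = 34112; m = 6; remainder = value at the root: 2*(6)^2 - 8*(6)^1 - 8 = (72) + (-48) + (-8) = 16; answer 16

16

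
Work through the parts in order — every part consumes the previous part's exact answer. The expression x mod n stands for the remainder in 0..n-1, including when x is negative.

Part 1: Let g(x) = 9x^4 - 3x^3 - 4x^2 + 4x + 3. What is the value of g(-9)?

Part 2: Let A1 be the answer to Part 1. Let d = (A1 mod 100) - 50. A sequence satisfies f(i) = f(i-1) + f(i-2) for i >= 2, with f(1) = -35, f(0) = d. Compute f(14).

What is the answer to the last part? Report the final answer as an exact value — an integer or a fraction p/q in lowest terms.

Part 1: 9*(-9)^4 - 3*(-9)^3 - 4*(-9)^2 + 4*(-9)^1 + 3 = (59049) + (2187) + (-324) + (-36) + (3) = 60879; answer 60879
Part 2: A1 = 60879; d = 29; f(2) = 1*(-35) + 1*(29) = -6; iterating: f(2)=-6, f(3)=-41, f(4)=-47, f(5)=-88, f(6)=-135, f(7)=-223, f(8)=-358, f(9)=-581, f(10)=-939, f(11)=-1520, f(12)=-2459, f(13)=-3979, f(14)=-6438; answer -6438

-6438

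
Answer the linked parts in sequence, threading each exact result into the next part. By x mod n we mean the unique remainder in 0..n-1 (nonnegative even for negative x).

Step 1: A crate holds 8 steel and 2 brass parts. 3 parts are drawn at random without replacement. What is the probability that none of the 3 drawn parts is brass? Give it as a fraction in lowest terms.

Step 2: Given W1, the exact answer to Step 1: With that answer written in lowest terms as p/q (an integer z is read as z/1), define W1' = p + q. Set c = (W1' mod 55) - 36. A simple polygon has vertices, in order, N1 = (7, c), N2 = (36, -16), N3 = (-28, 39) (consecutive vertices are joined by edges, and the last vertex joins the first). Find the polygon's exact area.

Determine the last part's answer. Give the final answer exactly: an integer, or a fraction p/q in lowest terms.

Step 1: total draws C(10,3) = 120; favorable C(8,3) = 56; P = 7/15; answer 7/15
Step 2: W1 = 7/15; threaded value p + q = 22; c = -14; cross terms: (7*-16 - 36*-14)=392, (36*39 - -28*-16)=956, (-28*-14 - 7*39)=119; twice the area = |1467| = 1467; area = 1467/2; answer 1467/2

1467/2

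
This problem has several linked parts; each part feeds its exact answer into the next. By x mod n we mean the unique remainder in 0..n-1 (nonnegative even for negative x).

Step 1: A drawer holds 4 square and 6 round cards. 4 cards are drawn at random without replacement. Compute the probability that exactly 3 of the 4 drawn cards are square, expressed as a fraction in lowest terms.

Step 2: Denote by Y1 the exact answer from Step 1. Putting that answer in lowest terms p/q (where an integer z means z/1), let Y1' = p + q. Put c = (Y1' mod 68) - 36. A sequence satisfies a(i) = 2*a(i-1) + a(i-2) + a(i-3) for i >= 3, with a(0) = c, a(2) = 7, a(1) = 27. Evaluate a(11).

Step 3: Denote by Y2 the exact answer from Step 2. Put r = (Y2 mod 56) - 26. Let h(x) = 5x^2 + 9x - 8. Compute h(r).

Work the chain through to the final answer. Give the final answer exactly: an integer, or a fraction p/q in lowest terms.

Step 1: total draws C(10,4) = 210; favorable C(4,3)*C(6,1) = 24; P = 4/35; answer 4/35
Step 2: Y1 = 4/35; threaded value p + q = 39; c = 3; a(3) = 2*(7) + 1*(27) + 1*(3) = 44; iterating: a(3)=44, a(4)=122, a(5)=295, a(6)=756, a(7)=1929, a(8)=4909, a(9)=12503, a(10)=31844, a(11)=81100; answer 81100
Step 3: Y2 = 81100; r = -14; 5*(-14)^2 + 9*(-14)^1 - 8 = (980) + (-126) + (-8) = 846; answer 846

846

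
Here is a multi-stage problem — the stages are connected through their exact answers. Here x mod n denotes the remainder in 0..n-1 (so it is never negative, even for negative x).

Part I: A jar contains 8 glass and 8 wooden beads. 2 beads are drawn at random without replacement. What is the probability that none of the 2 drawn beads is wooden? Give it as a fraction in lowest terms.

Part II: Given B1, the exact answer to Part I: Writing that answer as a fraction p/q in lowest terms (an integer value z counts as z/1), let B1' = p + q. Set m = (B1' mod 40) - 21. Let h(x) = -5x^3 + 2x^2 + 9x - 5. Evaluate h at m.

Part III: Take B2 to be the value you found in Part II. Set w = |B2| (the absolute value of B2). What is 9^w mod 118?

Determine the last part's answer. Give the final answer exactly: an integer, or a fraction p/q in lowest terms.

107

Part I: total draws C(16,2) = 120; favorable C(8,2) = 28; P = 7/30; answer 7/30
Part II: B1 = 7/30; threaded value p + q = 37; m = 16; -5*(16)^3 + 2*(16)^2 + 9*(16)^1 - 5 = (-20480) + (512) + (144) + (-5) = -19829; answer -19829
Part III: B2 = -19829; w = 19829; squarings mod 118: 9^1=9, 9^2=81, 9^4=71, 9^8=85, 9^16=27, 9^32=21, 9^64=87, 9^128=17, 9^256=53, 9^512=95, 9^1024=57, 9^2048=63, 9^4096=75, 9^8192=79, 9^16384=105; 9^19829 = 9^1 * 9^4 * 9^16 * 9^32 * 9^64 * 9^256 * 9^1024 * 9^2048 * 9^16384 = 107 (mod 118); answer 107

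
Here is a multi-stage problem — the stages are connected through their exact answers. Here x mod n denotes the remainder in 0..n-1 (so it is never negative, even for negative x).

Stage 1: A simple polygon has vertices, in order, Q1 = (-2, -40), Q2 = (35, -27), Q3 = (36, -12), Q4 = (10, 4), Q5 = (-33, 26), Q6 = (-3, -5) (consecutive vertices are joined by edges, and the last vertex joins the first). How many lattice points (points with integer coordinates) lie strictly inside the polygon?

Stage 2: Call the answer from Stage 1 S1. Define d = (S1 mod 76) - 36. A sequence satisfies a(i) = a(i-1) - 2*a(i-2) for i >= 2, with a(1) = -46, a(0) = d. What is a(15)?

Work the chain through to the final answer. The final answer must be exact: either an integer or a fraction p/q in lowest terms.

Stage 1: cross terms: (-2*-27 - 35*-40)=1454, (35*-12 - 36*-27)=552, (36*4 - 10*-12)=264, (10*26 - -33*4)=392, (-33*-5 - -3*26)=243, (-3*-40 - -2*-5)=110; twice the area = |3015| = 3015; area = 3015/2; boundary points = 1 + 1 + 2 + 1 + 1 + 1 = 7; strictly interior points = area - boundary/2 + 1 = 1505; answer 1505
Stage 2: S1 = 1505; d = 25; a(2) = 1*(-46) - 2*(25) = -96; iterating: a(2)=-96, a(3)=-4, a(4)=188, a(5)=196, a(6)=-180, a(7)=-572, a(8)=-212, a(9)=932, a(10)=1356, a(11)=-508, a(12)=-3220, a(13)=-2204, a(14)=4236, a(15)=8644; answer 8644

8644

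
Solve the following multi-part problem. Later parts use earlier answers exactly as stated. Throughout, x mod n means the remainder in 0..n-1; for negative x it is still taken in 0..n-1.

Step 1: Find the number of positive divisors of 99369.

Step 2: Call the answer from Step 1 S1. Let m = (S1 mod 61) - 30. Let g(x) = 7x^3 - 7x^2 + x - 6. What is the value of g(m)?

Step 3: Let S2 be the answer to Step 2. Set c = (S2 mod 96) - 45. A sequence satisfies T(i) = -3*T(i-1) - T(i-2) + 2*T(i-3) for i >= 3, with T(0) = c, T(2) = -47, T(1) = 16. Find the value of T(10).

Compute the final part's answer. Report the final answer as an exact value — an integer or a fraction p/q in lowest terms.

Step 1: 99369 = 3^2 * 61 * 181; number of divisors = (2+1) * (1+1) * (1+1) = 12; answer 12
Step 2: S1 = 12; m = -18; 7*(-18)^3 - 7*(-18)^2 + 1*(-18)^1 - 6 = (-40824) + (-2268) + (-18) + (-6) = -43116; answer -43116
Step 3: S2 = -43116; c = 39; T(3) = -3*(-47) - 1*(16) + 2*(39) = 203; iterating: T(3)=203, T(4)=-530, T(5)=1293, T(6)=-2943, T(7)=6476, T(8)=-13899, T(9)=29335, T(10)=-61154; answer -61154

-61154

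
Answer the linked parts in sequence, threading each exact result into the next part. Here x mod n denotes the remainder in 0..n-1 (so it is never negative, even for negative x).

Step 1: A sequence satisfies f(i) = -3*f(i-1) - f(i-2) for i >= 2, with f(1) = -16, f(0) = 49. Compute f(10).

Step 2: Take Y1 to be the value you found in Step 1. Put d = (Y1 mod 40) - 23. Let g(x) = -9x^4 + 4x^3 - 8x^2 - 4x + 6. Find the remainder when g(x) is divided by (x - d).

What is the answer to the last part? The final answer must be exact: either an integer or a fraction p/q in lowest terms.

Step 1: f(2) = -3*(-16) - 1*(49) = -1; iterating: f(2)=-1, f(3)=19, f(4)=-56, f(5)=149, f(6)=-391, f(7)=1024, f(8)=-2681, f(9)=7019, f(10)=-18376; answer -18376
Step 2: Y1 = -18376; d = 1; remainder = value at the root: -9*(1)^4 + 4*(1)^3 - 8*(1)^2 - 4*(1)^1 + 6 = (-9) + (4) + (-8) + (-4) + (6) = -11; answer -11

-11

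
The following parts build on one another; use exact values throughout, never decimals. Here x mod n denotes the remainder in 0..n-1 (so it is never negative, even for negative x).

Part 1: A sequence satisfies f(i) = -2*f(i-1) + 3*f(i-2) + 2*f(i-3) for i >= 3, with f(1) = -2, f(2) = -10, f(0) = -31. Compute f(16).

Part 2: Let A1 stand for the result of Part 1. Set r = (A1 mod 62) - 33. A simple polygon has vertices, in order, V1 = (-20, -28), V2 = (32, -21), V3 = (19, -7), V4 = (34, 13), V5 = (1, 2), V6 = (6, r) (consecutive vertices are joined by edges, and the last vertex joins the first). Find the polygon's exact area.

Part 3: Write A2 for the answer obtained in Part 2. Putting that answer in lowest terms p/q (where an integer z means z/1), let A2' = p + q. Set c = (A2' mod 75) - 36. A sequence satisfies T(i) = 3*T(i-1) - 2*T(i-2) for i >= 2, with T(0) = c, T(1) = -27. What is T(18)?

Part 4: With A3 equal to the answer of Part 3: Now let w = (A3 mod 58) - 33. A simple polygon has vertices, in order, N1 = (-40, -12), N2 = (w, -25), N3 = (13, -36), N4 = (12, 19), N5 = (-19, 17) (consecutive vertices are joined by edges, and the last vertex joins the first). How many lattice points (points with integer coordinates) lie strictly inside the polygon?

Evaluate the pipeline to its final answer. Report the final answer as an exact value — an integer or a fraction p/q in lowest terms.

Part 1: f(3) = -2*(-10) + 3*(-2) + 2*(-31) = -48; iterating: f(3)=-48, f(4)=62, f(5)=-288, f(6)=666, f(7)=-2072, f(8)=5566, f(9)=-16016, f(10)=44586, f(11)=-126088, f(12)=353902, f(13)=-996896, f(14)=2803322, f(15)=-7889528, f(16)=22195230; answer 22195230
Part 2: A1 = 22195230; r = 3; cross terms: (-20*-21 - 32*-28)=1316, (32*-7 - 19*-21)=175, (19*13 - 34*-7)=485, (34*2 - 1*13)=55, (1*3 - 6*2)=-9, (6*-28 - -20*3)=-108; twice the area = |1914| = 1914; area = 957; answer 957
Part 3: A2 = 957; threaded value p + q = 958; c = 22; T(2) = 3*(-27) - 2*(22) = -125; iterating: T(2)=-125, T(3)=-321, T(4)=-713, T(5)=-1497, T(6)=-3065, T(7)=-6201, T(8)=-12473, T(9)=-25017, T(10)=-50105, T(11)=-100281, T(12)=-200633, T(13)=-401337, T(14)=-802745, T(15)=-1605561, T(16)=-3211193, T(17)=-6422457, T(18)=-12844985; answer -12844985
Part 4: A3 = -12844985; w = 10; cross terms: (-40*-25 - 10*-12)=1120, (10*-36 - 13*-25)=-35, (13*19 - 12*-36)=679, (12*17 - -19*19)=565, (-19*-12 - -40*17)=908; twice the area = |3237| = 3237; area = 3237/2; boundary points = 1 + 1 + 1 + 1 + 1 = 5; strictly interior points = area - boundary/2 + 1 = 1617; answer 1617

1617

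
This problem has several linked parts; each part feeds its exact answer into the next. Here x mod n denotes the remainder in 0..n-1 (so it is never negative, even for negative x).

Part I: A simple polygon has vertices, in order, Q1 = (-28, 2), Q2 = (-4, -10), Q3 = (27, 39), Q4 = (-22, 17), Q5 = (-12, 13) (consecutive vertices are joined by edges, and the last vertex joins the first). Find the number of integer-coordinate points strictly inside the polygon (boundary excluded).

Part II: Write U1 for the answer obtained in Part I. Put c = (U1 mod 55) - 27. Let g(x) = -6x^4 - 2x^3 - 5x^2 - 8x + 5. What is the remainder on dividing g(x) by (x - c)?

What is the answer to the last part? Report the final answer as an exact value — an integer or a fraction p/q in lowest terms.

Part I: cross terms: (-28*-10 - -4*2)=288, (-4*39 - 27*-10)=114, (27*17 - -22*39)=1317, (-22*13 - -12*17)=-82, (-12*2 - -28*13)=340; twice the area = |1977| = 1977; area = 1977/2; boundary points = 12 + 1 + 1 + 2 + 1 = 17; strictly interior points = area - boundary/2 + 1 = 981; answer 981
Part II: U1 = 981; c = 19; remainder = value at the root: -6*(19)^4 - 2*(19)^3 - 5*(19)^2 - 8*(19)^1 + 5 = (-781926) + (-13718) + (-1805) + (-152) + (5) = -797596; answer -797596

-797596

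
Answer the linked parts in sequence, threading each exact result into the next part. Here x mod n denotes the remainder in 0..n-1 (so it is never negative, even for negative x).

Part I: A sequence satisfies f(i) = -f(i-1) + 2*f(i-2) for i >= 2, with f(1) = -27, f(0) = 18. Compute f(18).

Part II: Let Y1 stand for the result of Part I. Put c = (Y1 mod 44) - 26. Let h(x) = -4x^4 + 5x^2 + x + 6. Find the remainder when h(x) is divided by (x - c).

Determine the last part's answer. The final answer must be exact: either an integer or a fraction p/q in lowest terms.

Part I: f(2) = -1*(-27) + 2*(18) = 63; iterating: f(2)=63, f(3)=-117, f(4)=243, f(5)=-477, f(6)=963, f(7)=-1917, f(8)=3843, f(9)=-7677, f(10)=15363, f(11)=-30717, f(12)=61443, f(13)=-122877, f(14)=245763, f(15)=-491517, f(16)=983043, f(17)=-1966077, f(18)=3932163; answer 3932163
Part II: Y1 = 3932163; c = -11; remainder = value at the root: -4*(-11)^4 + 5*(-11)^2 + 1*(-11)^1 + 6 = (-58564) + (605) + (-11) + (6) = -57964; answer -57964

-57964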